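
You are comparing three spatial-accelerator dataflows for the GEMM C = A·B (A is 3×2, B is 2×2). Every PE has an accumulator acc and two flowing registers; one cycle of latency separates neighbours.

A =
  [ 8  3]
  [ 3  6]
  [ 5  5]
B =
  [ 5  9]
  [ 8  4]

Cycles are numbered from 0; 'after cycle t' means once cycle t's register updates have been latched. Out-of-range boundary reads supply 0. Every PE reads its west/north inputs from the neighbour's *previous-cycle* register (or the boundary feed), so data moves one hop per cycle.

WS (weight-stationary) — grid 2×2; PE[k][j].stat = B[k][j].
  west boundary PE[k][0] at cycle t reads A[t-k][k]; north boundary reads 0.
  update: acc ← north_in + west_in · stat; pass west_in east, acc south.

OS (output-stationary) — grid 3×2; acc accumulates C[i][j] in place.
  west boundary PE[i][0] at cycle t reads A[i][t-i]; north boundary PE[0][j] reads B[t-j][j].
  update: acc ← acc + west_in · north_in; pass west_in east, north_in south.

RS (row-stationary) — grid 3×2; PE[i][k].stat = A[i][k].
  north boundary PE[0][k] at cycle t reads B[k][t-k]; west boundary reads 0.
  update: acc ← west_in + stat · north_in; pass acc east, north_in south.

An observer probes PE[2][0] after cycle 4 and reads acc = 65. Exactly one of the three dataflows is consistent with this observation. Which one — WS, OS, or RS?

— WS: 2×2 array has no PE[2][0].
OS [3×2] PE[2][0] across cycles:
  [0] (2,0) acc=0 (h:0 v:0)
  [1] (2,0) acc=0 (h:0 v:0)
  [2] (2,0) acc=25 (h:5 v:5)
  [3] (2,0) acc=65 (h:5 v:8)
  [4] (2,0) acc=65 (h:0 v:0)
RS [3×2] PE[2][0] across cycles:
  [0] (2,0) acc=0 (h:0 v:0)
  [1] (2,0) acc=0 (h:0 v:0)
  [2] (2,0) acc=25 (h:25 v:5)
  [3] (2,0) acc=45 (h:45 v:9)
  [4] (2,0) acc=0 (h:0 v:0)

dataflow = OS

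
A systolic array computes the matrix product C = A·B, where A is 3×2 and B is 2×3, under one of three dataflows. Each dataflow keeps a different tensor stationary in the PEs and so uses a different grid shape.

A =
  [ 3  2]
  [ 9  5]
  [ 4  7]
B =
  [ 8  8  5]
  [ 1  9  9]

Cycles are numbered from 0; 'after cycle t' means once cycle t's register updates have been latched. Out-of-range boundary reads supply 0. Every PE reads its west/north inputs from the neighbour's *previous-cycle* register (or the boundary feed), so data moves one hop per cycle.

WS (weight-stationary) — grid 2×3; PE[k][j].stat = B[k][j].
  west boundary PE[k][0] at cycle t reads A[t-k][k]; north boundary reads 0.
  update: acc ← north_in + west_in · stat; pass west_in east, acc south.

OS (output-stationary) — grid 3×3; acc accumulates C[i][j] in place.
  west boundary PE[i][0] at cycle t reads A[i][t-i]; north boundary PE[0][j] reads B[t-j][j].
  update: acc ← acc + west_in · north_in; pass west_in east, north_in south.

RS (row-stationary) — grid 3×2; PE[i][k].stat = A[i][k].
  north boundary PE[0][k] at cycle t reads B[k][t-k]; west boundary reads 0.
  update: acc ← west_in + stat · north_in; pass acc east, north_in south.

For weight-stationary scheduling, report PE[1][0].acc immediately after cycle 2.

WS (2×3). Following PE[1][0] plus its west/north inputs:
  t=0 PE[0][0]: acc=24 h=3 v=24
  t=0 PE[1][0]: acc=0 h=0 v=0
  t=1 PE[0][0]: acc=72 h=9 v=72
  t=1 PE[1][0]: acc=26 h=2 v=26
  t=2 PE[0][0]: acc=32 h=4 v=32
  t=2 PE[1][0]: acc=77 h=5 v=77

PE[1][0].acc = 77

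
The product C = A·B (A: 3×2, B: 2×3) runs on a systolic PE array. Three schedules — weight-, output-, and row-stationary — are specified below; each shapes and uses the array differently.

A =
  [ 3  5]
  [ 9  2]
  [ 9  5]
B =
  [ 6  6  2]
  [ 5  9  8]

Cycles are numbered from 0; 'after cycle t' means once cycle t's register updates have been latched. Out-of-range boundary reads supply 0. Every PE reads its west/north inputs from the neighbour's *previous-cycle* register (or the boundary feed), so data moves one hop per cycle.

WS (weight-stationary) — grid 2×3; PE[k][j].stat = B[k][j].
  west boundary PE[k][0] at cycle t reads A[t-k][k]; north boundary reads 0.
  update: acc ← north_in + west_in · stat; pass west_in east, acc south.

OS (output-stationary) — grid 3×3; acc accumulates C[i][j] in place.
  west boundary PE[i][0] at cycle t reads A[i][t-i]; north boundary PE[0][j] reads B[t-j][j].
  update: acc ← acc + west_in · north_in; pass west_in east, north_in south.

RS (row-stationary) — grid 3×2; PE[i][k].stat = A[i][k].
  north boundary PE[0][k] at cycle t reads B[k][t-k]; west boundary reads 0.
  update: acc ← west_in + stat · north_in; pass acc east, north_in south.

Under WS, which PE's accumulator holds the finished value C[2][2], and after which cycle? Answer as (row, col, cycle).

Under WS, C[2][2] lands at PE[1][2]:
  step 0 · PE1,2: acc=0; fwd→0 fwd↓0
  step 1 · PE1,2: acc=0; fwd→0 fwd↓0
  step 2 · PE1,2: acc=0; fwd→0 fwd↓0
  step 3 · PE1,2: acc=46; fwd→5 fwd↓46
  step 4 · PE1,2: acc=34; fwd→2 fwd↓34
  step 5 · PE1,2: acc=58; fwd→5 fwd↓58

(row, col, cycle) = (1, 2, 5)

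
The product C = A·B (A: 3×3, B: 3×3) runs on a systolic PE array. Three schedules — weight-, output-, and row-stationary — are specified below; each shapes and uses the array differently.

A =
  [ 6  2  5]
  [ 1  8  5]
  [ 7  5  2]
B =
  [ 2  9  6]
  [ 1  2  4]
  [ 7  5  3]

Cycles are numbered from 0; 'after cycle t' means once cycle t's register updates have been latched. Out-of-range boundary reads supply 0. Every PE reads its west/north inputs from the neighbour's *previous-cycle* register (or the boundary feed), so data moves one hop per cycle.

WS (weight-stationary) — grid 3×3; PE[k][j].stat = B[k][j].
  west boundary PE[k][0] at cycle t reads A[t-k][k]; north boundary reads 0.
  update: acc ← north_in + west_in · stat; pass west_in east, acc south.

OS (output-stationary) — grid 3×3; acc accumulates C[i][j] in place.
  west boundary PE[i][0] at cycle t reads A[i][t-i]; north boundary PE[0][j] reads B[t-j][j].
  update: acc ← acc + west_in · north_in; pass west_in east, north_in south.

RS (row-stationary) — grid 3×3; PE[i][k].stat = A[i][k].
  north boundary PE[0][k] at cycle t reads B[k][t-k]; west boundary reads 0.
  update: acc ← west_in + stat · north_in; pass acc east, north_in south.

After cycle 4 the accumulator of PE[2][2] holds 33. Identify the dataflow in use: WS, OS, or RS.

dataflow = RS

— WS: 3×3; PE[2][2] trace:
  step 0 · PE2,2: acc=0; fwd→0 fwd↓0
  step 1 · PE2,2: acc=0; fwd→0 fwd↓0
  step 2 · PE2,2: acc=0; fwd→0 fwd↓0
  step 3 · PE2,2: acc=0; fwd→0 fwd↓0
  step 4 · PE2,2: acc=59; fwd→5 fwd↓59
— OS: 3×3; PE[2][2] trace:
  step 0 · PE2,2: acc=0; fwd→0 fwd↓0
  step 1 · PE2,2: acc=0; fwd→0 fwd↓0
  step 2 · PE2,2: acc=0; fwd→0 fwd↓0
  step 3 · PE2,2: acc=0; fwd→0 fwd↓0
  step 4 · PE2,2: acc=42; fwd→7 fwd↓6
— RS: 3×3; PE[2][2] trace:
  step 0 · PE2,2: acc=0; fwd→0 fwd↓0
  step 1 · PE2,2: acc=0; fwd→0 fwd↓0
  step 2 · PE2,2: acc=0; fwd→0 fwd↓0
  step 3 · PE2,2: acc=0; fwd→0 fwd↓0
  step 4 · PE2,2: acc=33; fwd→33 fwd↓7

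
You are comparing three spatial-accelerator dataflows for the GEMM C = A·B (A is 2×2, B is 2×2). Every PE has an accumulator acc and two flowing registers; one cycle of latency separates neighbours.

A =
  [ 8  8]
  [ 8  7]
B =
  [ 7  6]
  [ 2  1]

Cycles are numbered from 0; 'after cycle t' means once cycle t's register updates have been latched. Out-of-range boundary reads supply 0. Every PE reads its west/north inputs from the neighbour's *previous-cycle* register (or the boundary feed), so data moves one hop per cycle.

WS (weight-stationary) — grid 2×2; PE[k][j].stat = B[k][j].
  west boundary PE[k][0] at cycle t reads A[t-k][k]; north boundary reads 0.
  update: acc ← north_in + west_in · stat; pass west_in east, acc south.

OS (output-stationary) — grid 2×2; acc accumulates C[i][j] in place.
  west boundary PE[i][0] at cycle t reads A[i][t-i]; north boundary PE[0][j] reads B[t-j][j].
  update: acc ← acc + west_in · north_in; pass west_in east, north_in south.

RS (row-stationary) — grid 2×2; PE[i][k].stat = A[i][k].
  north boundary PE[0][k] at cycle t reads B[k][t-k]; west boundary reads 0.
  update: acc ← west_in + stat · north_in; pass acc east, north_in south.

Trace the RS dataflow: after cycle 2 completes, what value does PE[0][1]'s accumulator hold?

PE[0][1].acc = 56

RS on a 2×2 grid — tracing PE[0][1] and its feeders:
  step 0 · PE0,0: acc=56; fwd→56 fwd↓7
  step 0 · PE0,1: acc=0; fwd→0 fwd↓0
  step 1 · PE0,0: acc=48; fwd→48 fwd↓6
  step 1 · PE0,1: acc=72; fwd→72 fwd↓2
  step 2 · PE0,0: acc=0; fwd→0 fwd↓0
  step 2 · PE0,1: acc=56; fwd→56 fwd↓1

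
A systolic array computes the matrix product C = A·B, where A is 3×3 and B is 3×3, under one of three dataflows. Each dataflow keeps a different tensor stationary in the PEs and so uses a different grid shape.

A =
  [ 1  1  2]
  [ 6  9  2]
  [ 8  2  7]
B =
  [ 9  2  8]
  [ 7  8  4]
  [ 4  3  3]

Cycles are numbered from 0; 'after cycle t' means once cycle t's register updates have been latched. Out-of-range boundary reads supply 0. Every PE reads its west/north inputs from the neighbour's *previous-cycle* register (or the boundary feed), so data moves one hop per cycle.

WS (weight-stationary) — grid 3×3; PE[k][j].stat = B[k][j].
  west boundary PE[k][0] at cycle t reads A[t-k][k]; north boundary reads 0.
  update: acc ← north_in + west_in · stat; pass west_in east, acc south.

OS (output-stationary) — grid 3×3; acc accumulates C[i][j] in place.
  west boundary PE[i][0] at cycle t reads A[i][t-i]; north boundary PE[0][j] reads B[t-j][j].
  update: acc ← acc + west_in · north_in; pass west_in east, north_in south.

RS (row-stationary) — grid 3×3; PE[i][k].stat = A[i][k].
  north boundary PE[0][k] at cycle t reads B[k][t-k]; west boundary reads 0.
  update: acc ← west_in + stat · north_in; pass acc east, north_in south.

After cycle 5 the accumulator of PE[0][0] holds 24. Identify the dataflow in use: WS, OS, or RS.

dataflow = OS

Under WS (3×3), PE[0][0]:
  0: (0,0).acc=9  regs=<1,9>
  1: (0,0).acc=54  regs=<6,54>
  2: (0,0).acc=72  regs=<8,72>
  3: (0,0).acc=0  regs=<0,0>
  4: (0,0).acc=0  regs=<0,0>
  5: (0,0).acc=0  regs=<0,0>
Under OS (3×3), PE[0][0]:
  0: (0,0).acc=9  regs=<1,9>
  1: (0,0).acc=16  regs=<1,7>
  2: (0,0).acc=24  regs=<2,4>
  3: (0,0).acc=24  regs=<0,0>
  4: (0,0).acc=24  regs=<0,0>
  5: (0,0).acc=24  regs=<0,0>
Under RS (3×3), PE[0][0]:
  0: (0,0).acc=9  regs=<9,9>
  1: (0,0).acc=2  regs=<2,2>
  2: (0,0).acc=8  regs=<8,8>
  3: (0,0).acc=0  regs=<0,0>
  4: (0,0).acc=0  regs=<0,0>
  5: (0,0).acc=0  regs=<0,0>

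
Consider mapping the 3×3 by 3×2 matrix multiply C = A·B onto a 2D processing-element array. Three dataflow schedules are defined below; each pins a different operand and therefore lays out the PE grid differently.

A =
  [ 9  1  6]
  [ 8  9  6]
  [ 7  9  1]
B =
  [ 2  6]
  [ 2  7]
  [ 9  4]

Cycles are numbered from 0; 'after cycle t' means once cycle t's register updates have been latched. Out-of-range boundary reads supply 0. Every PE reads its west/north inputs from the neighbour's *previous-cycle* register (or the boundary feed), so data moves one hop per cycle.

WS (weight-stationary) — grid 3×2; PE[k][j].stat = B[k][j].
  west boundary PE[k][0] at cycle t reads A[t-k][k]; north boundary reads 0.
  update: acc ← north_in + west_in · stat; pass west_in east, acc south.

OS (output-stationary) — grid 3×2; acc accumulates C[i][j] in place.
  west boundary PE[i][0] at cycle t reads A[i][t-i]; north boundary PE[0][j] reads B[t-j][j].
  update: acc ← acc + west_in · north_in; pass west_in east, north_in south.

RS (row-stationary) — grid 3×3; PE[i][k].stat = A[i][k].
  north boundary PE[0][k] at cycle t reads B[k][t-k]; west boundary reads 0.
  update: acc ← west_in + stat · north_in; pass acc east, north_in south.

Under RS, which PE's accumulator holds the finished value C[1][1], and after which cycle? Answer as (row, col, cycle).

RS — PE[1][2] is where C[1][1] collects:
  [0] (1,2) acc=0 (h:0 v:0)
  [1] (1,2) acc=0 (h:0 v:0)
  [2] (1,2) acc=0 (h:0 v:0)
  [3] (1,2) acc=88 (h:88 v:9)
  [4] (1,2) acc=135 (h:135 v:4)

(row, col, cycle) = (1, 2, 4)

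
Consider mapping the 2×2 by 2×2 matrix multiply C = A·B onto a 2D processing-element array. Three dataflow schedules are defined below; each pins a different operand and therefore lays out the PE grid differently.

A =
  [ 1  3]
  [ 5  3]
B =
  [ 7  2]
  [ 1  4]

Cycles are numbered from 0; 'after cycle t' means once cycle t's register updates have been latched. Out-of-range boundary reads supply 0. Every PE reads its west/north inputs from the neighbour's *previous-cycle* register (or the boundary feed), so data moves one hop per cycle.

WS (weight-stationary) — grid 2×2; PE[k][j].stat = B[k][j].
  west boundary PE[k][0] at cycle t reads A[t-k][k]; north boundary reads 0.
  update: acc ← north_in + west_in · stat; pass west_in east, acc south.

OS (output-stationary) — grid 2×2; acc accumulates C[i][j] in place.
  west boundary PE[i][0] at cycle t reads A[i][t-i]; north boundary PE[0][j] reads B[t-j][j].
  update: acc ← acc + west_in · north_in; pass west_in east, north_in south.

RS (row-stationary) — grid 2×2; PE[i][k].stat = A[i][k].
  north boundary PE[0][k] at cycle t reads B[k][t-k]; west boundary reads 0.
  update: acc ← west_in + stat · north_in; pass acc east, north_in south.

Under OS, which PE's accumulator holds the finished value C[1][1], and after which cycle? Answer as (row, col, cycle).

OS: C[1][1] accumulates in PE[1][1]:
  step 0 · PE1,1: acc=0; fwd→0 fwd↓0
  step 1 · PE1,1: acc=0; fwd→0 fwd↓0
  step 2 · PE1,1: acc=10; fwd→5 fwd↓2
  step 3 · PE1,1: acc=22; fwd→3 fwd↓4

(row, col, cycle) = (1, 1, 3)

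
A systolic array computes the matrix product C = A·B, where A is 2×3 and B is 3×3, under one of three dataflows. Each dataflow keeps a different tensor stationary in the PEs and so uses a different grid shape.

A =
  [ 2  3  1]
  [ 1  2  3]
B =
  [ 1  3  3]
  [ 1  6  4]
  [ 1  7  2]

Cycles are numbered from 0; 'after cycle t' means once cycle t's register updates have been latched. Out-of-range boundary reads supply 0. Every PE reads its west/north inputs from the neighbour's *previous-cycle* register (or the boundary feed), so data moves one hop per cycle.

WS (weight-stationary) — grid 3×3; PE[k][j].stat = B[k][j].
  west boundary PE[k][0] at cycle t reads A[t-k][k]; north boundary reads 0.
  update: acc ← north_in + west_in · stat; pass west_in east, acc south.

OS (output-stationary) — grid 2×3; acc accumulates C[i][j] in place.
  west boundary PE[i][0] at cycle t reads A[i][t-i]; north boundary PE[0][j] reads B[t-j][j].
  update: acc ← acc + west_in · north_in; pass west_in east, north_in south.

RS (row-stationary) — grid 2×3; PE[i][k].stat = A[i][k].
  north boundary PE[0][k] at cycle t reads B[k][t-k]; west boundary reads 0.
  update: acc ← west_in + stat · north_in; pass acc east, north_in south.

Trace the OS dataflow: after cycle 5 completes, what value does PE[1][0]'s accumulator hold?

OS on a 2×3 grid — tracing PE[1][0] and its feeders:
  [0] (0,0) acc=2 (h:2 v:1)
  [0] (1,0) acc=0 (h:0 v:0)
  [1] (0,0) acc=5 (h:3 v:1)
  [1] (1,0) acc=1 (h:1 v:1)
  [2] (0,0) acc=6 (h:1 v:1)
  [2] (1,0) acc=3 (h:2 v:1)
  [3] (0,0) acc=6 (h:0 v:0)
  [3] (1,0) acc=6 (h:3 v:1)
  [4] (0,0) acc=6 (h:0 v:0)
  [4] (1,0) acc=6 (h:0 v:0)
  [5] (0,0) acc=6 (h:0 v:0)
  [5] (1,0) acc=6 (h:0 v:0)

PE[1][0].acc = 6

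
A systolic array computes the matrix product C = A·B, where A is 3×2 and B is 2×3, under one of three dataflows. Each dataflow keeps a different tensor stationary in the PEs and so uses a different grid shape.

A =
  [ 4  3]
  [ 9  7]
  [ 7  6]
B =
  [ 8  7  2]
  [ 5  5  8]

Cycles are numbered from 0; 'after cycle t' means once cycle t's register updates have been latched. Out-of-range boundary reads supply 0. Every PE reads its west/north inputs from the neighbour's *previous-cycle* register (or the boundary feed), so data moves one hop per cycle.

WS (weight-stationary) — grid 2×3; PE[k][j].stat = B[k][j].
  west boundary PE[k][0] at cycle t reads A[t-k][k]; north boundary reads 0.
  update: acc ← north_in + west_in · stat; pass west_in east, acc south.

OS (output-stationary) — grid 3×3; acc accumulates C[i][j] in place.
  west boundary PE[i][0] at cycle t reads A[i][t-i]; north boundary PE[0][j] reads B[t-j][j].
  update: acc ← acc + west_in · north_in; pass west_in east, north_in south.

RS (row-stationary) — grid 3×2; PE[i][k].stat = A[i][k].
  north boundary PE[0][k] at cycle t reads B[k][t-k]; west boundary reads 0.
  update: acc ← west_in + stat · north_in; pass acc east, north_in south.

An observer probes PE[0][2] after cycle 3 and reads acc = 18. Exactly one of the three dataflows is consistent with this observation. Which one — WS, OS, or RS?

dataflow = WS

WS [2×3] PE[0][2] across cycles:
  after 0 — PE[0][2] acc=0, pass-E 0, pass-S 0
  after 1 — PE[0][2] acc=0, pass-E 0, pass-S 0
  after 2 — PE[0][2] acc=8, pass-E 4, pass-S 8
  after 3 — PE[0][2] acc=18, pass-E 9, pass-S 18
OS [3×3] PE[0][2] across cycles:
  after 0 — PE[0][2] acc=0, pass-E 0, pass-S 0
  after 1 — PE[0][2] acc=0, pass-E 0, pass-S 0
  after 2 — PE[0][2] acc=8, pass-E 4, pass-S 2
  after 3 — PE[0][2] acc=32, pass-E 3, pass-S 8
RS: PE[0][2] is outside its 3×2 grid.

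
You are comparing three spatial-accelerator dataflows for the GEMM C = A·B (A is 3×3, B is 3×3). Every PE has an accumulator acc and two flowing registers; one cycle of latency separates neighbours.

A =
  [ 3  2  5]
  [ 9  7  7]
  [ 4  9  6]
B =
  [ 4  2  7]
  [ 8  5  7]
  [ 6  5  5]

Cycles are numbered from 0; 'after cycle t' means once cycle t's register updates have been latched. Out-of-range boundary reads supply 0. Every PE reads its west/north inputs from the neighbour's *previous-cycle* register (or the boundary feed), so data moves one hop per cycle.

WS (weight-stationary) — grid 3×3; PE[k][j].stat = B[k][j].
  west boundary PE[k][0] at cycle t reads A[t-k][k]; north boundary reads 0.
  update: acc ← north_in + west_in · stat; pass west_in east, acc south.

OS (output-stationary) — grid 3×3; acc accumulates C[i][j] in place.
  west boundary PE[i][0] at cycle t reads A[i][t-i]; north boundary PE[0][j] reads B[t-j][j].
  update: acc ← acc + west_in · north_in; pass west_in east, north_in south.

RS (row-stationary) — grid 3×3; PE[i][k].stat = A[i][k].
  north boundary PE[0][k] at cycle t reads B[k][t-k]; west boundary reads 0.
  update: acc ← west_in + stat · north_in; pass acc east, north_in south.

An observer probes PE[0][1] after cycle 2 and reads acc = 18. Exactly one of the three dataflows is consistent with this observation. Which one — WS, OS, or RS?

dataflow = WS

— WS: 3×3; PE[0][1] trace:
  step 0 · PE0,1: acc=0; fwd→0 fwd↓0
  step 1 · PE0,1: acc=6; fwd→3 fwd↓6
  step 2 · PE0,1: acc=18; fwd→9 fwd↓18
— OS: 3×3; PE[0][1] trace:
  step 0 · PE0,1: acc=0; fwd→0 fwd↓0
  step 1 · PE0,1: acc=6; fwd→3 fwd↓2
  step 2 · PE0,1: acc=16; fwd→2 fwd↓5
— RS: 3×3; PE[0][1] trace:
  step 0 · PE0,1: acc=0; fwd→0 fwd↓0
  step 1 · PE0,1: acc=28; fwd→28 fwd↓8
  step 2 · PE0,1: acc=16; fwd→16 fwd↓5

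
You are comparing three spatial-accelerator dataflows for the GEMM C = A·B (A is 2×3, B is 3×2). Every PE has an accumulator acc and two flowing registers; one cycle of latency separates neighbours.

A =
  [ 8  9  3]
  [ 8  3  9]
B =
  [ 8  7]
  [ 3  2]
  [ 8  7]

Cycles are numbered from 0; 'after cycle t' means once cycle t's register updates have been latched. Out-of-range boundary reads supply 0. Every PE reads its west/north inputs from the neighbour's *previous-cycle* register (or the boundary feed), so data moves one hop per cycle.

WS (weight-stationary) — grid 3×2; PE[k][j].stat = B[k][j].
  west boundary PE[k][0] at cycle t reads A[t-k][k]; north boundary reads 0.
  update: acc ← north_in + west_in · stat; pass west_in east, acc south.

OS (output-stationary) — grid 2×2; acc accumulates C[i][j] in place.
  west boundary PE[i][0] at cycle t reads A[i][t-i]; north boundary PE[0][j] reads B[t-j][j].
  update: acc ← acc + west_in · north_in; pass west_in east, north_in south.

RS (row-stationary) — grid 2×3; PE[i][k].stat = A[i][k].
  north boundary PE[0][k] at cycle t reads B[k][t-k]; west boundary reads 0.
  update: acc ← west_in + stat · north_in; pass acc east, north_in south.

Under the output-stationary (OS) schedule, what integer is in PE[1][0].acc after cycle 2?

PE[1][0].acc = 73

OS (2×2). Following PE[1][0] plus its west/north inputs:
  after 0 — PE[0][0] acc=64, pass-E 8, pass-S 8
  after 0 — PE[1][0] acc=0, pass-E 0, pass-S 0
  after 1 — PE[0][0] acc=91, pass-E 9, pass-S 3
  after 1 — PE[1][0] acc=64, pass-E 8, pass-S 8
  after 2 — PE[0][0] acc=115, pass-E 3, pass-S 8
  after 2 — PE[1][0] acc=73, pass-E 3, pass-S 3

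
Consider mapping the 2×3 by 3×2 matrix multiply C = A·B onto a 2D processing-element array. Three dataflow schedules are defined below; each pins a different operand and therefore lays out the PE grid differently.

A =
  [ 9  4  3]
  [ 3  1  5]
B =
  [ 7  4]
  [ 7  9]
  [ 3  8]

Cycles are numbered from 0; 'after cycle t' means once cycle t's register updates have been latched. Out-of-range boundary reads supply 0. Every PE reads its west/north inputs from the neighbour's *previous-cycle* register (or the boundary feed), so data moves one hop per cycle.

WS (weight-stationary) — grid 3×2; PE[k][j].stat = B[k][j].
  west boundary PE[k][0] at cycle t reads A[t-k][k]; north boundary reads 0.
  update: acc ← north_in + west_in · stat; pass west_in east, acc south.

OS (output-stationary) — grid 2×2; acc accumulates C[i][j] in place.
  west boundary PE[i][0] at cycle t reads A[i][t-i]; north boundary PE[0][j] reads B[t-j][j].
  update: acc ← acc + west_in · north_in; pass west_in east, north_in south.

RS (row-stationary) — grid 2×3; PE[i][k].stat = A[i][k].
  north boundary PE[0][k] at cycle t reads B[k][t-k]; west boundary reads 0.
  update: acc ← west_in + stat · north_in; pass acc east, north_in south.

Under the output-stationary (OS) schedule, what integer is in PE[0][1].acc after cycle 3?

OS on a 2×2 grid — tracing PE[0][1] and its feeders:
  [0] (0,0) acc=63 (h:9 v:7)
  [0] (0,1) acc=0 (h:0 v:0)
  [1] (0,0) acc=91 (h:4 v:7)
  [1] (0,1) acc=36 (h:9 v:4)
  [2] (0,0) acc=100 (h:3 v:3)
  [2] (0,1) acc=72 (h:4 v:9)
  [3] (0,0) acc=100 (h:0 v:0)
  [3] (0,1) acc=96 (h:3 v:8)

PE[0][1].acc = 96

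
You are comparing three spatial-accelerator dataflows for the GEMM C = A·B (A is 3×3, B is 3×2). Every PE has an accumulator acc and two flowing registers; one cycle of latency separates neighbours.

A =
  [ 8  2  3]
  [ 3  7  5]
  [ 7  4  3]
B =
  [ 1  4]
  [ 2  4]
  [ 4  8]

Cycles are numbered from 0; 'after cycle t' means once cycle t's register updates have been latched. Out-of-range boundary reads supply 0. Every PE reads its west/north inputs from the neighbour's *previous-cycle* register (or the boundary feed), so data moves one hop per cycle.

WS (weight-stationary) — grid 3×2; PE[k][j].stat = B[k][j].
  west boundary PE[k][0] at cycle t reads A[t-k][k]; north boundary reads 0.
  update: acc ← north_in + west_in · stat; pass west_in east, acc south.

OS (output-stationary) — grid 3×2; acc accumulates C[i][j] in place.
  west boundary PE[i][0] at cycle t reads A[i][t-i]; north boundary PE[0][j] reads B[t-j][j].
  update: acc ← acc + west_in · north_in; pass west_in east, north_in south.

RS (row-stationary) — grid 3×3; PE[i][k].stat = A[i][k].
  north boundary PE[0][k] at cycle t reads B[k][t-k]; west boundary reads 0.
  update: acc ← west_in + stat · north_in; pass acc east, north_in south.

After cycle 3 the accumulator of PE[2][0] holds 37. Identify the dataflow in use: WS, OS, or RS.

dataflow = WS

WS (3×2 grid), PE[2][0]:
  [0] (2,0) acc=0 (h:0 v:0)
  [1] (2,0) acc=0 (h:0 v:0)
  [2] (2,0) acc=24 (h:3 v:24)
  [3] (2,0) acc=37 (h:5 v:37)
OS (3×2 grid), PE[2][0]:
  [0] (2,0) acc=0 (h:0 v:0)
  [1] (2,0) acc=0 (h:0 v:0)
  [2] (2,0) acc=7 (h:7 v:1)
  [3] (2,0) acc=15 (h:4 v:2)
RS (3×3 grid), PE[2][0]:
  [0] (2,0) acc=0 (h:0 v:0)
  [1] (2,0) acc=0 (h:0 v:0)
  [2] (2,0) acc=7 (h:7 v:1)
  [3] (2,0) acc=28 (h:28 v:4)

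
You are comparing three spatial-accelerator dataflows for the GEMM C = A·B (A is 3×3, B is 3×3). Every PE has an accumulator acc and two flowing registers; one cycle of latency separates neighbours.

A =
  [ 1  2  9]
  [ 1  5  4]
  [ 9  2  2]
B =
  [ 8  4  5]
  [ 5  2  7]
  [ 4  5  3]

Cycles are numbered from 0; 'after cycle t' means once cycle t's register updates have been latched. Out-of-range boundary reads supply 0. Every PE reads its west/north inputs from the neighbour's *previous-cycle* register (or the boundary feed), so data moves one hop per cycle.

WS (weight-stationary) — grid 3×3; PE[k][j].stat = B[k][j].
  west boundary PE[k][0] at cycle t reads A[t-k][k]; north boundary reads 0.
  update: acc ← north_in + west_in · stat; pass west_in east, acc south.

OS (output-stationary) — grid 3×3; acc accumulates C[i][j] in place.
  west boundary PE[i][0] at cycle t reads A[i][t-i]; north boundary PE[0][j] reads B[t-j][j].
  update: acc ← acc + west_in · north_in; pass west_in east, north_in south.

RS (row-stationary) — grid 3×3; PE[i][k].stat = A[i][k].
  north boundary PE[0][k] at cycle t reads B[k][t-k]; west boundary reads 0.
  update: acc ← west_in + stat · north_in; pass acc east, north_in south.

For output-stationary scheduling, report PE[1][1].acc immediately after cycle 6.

PE[1][1].acc = 34

OS 3×3: PE[1][1] cycle-by-cycle (with neighbour feeds):
  [0] (0,1) acc=0 (h:0 v:0)
  [0] (1,0) acc=0 (h:0 v:0)
  [0] (1,1) acc=0 (h:0 v:0)
  [1] (0,1) acc=4 (h:1 v:4)
  [1] (1,0) acc=8 (h:1 v:8)
  [1] (1,1) acc=0 (h:0 v:0)
  [2] (0,1) acc=8 (h:2 v:2)
  [2] (1,0) acc=33 (h:5 v:5)
  [2] (1,1) acc=4 (h:1 v:4)
  [3] (0,1) acc=53 (h:9 v:5)
  [3] (1,0) acc=49 (h:4 v:4)
  [3] (1,1) acc=14 (h:5 v:2)
  [4] (0,1) acc=53 (h:0 v:0)
  [4] (1,0) acc=49 (h:0 v:0)
  [4] (1,1) acc=34 (h:4 v:5)
  [5] (0,1) acc=53 (h:0 v:0)
  [5] (1,0) acc=49 (h:0 v:0)
  [5] (1,1) acc=34 (h:0 v:0)
  [6] (0,1) acc=53 (h:0 v:0)
  [6] (1,0) acc=49 (h:0 v:0)
  [6] (1,1) acc=34 (h:0 v:0)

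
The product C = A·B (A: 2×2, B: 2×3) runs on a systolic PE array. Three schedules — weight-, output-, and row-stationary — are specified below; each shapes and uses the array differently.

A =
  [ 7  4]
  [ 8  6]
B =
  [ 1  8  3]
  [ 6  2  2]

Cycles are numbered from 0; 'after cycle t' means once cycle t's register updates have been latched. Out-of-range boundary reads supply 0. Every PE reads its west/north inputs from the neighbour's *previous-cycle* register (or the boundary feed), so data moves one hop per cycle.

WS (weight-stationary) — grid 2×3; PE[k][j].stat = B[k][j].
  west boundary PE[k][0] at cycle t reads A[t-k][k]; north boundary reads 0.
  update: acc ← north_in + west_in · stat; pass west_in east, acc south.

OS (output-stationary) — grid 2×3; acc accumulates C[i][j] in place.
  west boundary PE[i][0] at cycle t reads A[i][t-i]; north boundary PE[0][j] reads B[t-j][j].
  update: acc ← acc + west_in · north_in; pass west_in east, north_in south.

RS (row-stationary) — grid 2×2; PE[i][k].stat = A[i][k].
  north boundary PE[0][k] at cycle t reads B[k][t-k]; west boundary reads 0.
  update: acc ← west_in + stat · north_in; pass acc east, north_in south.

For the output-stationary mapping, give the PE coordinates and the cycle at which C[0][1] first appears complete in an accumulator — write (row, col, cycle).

(row, col, cycle) = (0, 1, 2)

Under OS, C[0][1] lands at PE[0][1]:
  step 0 · PE0,1: acc=0; fwd→0 fwd↓0
  step 1 · PE0,1: acc=56; fwd→7 fwd↓8
  step 2 · PE0,1: acc=64; fwd→4 fwd↓2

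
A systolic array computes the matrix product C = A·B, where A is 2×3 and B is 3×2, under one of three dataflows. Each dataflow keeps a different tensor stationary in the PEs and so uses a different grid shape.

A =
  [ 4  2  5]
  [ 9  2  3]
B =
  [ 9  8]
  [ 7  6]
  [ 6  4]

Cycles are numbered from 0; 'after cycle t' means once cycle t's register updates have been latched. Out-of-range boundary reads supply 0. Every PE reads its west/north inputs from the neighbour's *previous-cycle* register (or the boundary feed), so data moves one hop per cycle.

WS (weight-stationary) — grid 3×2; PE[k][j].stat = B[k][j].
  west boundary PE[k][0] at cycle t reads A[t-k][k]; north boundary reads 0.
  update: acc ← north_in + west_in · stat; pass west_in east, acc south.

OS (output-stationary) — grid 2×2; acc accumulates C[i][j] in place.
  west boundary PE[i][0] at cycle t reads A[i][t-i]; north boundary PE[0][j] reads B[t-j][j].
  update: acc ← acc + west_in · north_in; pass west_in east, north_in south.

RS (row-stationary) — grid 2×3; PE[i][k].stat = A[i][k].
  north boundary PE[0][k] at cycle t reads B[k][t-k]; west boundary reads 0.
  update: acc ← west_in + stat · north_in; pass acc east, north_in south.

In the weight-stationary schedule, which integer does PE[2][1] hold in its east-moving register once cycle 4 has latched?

register = 3

WS on a 3×2 grid — tracing PE[2][1] and its feeders:
  [0] (1,1) acc=0 (h:0 v:0)
  [0] (2,0) acc=0 (h:0 v:0)
  [0] (2,1) acc=0 (h:0 v:0)
  [1] (1,1) acc=0 (h:0 v:0)
  [1] (2,0) acc=0 (h:0 v:0)
  [1] (2,1) acc=0 (h:0 v:0)
  [2] (1,1) acc=44 (h:2 v:44)
  [2] (2,0) acc=80 (h:5 v:80)
  [2] (2,1) acc=0 (h:0 v:0)
  [3] (1,1) acc=84 (h:2 v:84)
  [3] (2,0) acc=113 (h:3 v:113)
  [3] (2,1) acc=64 (h:5 v:64)
  [4] (1,1) acc=0 (h:0 v:0)
  [4] (2,0) acc=0 (h:0 v:0)
  [4] (2,1) acc=96 (h:3 v:96)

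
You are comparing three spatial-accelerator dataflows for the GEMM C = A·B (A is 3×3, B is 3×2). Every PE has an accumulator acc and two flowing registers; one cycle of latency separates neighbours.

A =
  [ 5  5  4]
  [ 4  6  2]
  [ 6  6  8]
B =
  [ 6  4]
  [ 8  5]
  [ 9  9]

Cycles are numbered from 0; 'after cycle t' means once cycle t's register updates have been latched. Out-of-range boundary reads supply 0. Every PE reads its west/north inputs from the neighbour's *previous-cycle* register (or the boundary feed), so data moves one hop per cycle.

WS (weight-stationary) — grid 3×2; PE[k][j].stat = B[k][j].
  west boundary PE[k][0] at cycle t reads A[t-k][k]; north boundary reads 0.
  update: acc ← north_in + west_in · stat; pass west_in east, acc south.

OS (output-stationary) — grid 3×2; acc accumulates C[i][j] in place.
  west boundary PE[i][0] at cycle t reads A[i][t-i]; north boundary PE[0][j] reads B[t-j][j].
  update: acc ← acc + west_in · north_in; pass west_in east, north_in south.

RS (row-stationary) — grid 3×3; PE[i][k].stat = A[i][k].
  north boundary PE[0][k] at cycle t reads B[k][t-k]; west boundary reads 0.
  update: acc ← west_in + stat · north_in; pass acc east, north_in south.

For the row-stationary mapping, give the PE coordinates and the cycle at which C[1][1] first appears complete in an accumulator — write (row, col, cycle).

(row, col, cycle) = (1, 2, 4)

Under RS, C[1][1] lands at PE[1][2]:
  after 0 — PE[1][2] acc=0, pass-E 0, pass-S 0
  after 1 — PE[1][2] acc=0, pass-E 0, pass-S 0
  after 2 — PE[1][2] acc=0, pass-E 0, pass-S 0
  after 3 — PE[1][2] acc=90, pass-E 90, pass-S 9
  after 4 — PE[1][2] acc=64, pass-E 64, pass-S 9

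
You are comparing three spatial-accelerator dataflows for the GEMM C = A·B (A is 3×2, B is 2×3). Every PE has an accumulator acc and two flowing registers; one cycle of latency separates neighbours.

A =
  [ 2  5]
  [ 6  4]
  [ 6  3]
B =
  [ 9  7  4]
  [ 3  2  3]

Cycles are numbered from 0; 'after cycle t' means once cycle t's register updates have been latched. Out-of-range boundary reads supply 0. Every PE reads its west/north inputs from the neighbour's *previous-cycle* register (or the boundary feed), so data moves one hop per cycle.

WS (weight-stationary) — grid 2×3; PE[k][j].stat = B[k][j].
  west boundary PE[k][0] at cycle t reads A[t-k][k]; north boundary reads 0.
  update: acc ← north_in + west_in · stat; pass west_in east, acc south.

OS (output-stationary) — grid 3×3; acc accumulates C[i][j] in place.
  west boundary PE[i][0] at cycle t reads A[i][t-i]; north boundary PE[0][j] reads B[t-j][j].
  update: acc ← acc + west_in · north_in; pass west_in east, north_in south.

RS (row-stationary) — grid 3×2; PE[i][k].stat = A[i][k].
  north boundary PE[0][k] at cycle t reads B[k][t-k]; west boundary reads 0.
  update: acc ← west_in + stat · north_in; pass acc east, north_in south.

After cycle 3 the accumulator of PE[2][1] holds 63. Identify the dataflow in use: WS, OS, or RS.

WS: PE[2][1] is outside its 2×3 grid.
OS (3×3 grid), PE[2][1]:
  step 0 · PE2,1: acc=0; fwd→0 fwd↓0
  step 1 · PE2,1: acc=0; fwd→0 fwd↓0
  step 2 · PE2,1: acc=0; fwd→0 fwd↓0
  step 3 · PE2,1: acc=42; fwd→6 fwd↓7
RS (3×2 grid), PE[2][1]:
  step 0 · PE2,1: acc=0; fwd→0 fwd↓0
  step 1 · PE2,1: acc=0; fwd→0 fwd↓0
  step 2 · PE2,1: acc=0; fwd→0 fwd↓0
  step 3 · PE2,1: acc=63; fwd→63 fwd↓3

dataflow = RS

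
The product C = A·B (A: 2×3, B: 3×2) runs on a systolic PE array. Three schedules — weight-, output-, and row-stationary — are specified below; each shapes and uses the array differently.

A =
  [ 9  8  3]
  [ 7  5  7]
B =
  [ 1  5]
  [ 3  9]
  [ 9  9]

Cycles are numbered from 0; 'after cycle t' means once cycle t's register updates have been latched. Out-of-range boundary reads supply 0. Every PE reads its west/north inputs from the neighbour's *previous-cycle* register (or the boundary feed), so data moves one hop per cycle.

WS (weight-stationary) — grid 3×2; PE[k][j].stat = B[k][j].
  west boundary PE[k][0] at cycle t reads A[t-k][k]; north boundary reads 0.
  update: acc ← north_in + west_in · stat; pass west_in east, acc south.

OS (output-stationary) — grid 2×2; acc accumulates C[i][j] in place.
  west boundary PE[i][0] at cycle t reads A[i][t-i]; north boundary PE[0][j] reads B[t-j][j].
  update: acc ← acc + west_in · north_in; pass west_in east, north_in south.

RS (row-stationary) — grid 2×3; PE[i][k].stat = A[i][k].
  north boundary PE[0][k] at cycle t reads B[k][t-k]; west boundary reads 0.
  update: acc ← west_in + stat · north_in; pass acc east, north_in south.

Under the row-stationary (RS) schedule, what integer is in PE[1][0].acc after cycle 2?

PE[1][0].acc = 35

RS (2×3). Following PE[1][0] plus its west/north inputs:
  c0 r0c0: 9 / 9 / 1
  c0 r1c0: 0 / 0 / 0
  c1 r0c0: 45 / 45 / 5
  c1 r1c0: 7 / 7 / 1
  c2 r0c0: 0 / 0 / 0
  c2 r1c0: 35 / 35 / 5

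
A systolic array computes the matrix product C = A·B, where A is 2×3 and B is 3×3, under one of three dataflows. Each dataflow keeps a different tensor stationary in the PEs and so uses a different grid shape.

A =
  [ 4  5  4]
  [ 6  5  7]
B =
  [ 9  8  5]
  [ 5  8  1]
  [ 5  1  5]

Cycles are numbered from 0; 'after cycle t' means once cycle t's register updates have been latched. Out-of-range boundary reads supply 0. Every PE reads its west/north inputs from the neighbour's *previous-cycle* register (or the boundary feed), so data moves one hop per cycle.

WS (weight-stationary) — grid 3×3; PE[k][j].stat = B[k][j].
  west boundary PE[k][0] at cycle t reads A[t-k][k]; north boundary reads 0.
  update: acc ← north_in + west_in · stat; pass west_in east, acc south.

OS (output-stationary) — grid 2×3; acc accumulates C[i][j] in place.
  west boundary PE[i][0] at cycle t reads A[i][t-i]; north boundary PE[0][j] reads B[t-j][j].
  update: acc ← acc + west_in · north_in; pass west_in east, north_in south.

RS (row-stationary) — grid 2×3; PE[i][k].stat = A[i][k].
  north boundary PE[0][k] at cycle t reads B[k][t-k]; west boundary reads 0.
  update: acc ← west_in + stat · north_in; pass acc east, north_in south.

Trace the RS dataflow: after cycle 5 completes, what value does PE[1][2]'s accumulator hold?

RS (2×3). Following PE[1][2] plus its west/north inputs:
  [0] (0,2) acc=0 (h:0 v:0)
  [0] (1,1) acc=0 (h:0 v:0)
  [0] (1,2) acc=0 (h:0 v:0)
  [1] (0,2) acc=0 (h:0 v:0)
  [1] (1,1) acc=0 (h:0 v:0)
  [1] (1,2) acc=0 (h:0 v:0)
  [2] (0,2) acc=81 (h:81 v:5)
  [2] (1,1) acc=79 (h:79 v:5)
  [2] (1,2) acc=0 (h:0 v:0)
  [3] (0,2) acc=76 (h:76 v:1)
  [3] (1,1) acc=88 (h:88 v:8)
  [3] (1,2) acc=114 (h:114 v:5)
  [4] (0,2) acc=45 (h:45 v:5)
  [4] (1,1) acc=35 (h:35 v:1)
  [4] (1,2) acc=95 (h:95 v:1)
  [5] (0,2) acc=0 (h:0 v:0)
  [5] (1,1) acc=0 (h:0 v:0)
  [5] (1,2) acc=70 (h:70 v:5)

PE[1][2].acc = 70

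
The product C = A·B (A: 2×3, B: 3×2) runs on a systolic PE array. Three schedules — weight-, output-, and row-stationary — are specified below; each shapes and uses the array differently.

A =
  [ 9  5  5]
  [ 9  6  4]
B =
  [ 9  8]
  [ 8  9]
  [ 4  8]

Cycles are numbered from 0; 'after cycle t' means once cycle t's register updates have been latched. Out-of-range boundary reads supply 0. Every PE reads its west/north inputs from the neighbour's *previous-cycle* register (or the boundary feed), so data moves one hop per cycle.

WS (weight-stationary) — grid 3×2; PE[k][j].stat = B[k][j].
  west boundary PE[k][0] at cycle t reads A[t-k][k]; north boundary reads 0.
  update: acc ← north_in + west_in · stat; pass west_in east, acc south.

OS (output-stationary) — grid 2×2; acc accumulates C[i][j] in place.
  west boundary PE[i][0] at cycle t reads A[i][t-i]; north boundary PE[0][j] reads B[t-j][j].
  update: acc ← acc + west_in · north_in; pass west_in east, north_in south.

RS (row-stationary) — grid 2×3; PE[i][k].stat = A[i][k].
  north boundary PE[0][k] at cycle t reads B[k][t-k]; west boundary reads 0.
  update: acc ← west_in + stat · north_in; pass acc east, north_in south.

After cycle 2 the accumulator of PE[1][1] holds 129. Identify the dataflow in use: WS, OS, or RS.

dataflow = RS

Under WS (3×2), PE[1][1]:
  0: (1,1).acc=0  regs=<0,0>
  1: (1,1).acc=0  regs=<0,0>
  2: (1,1).acc=117  regs=<5,117>
Under OS (2×2), PE[1][1]:
  0: (1,1).acc=0  regs=<0,0>
  1: (1,1).acc=0  regs=<0,0>
  2: (1,1).acc=72  regs=<9,8>
Under RS (2×3), PE[1][1]:
  0: (1,1).acc=0  regs=<0,0>
  1: (1,1).acc=0  regs=<0,0>
  2: (1,1).acc=129  regs=<129,8>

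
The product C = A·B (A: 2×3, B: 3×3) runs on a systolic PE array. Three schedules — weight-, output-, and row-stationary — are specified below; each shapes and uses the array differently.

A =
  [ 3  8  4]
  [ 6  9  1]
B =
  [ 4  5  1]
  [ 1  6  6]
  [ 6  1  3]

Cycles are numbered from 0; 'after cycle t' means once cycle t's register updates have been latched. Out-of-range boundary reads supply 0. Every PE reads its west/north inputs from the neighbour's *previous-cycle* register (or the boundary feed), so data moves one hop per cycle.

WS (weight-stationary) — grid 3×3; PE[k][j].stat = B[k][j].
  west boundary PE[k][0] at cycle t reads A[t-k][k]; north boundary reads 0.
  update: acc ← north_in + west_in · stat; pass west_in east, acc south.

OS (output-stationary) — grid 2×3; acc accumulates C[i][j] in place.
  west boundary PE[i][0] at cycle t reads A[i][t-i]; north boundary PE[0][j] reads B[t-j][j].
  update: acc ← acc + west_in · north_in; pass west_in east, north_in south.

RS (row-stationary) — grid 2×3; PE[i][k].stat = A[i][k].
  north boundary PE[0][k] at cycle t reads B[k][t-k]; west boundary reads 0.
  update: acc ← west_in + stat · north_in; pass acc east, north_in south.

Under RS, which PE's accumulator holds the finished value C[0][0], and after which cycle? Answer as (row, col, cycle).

RS: C[0][0] accumulates in PE[0][2]:
  after 0 — PE[0][2] acc=0, pass-E 0, pass-S 0
  after 1 — PE[0][2] acc=0, pass-E 0, pass-S 0
  after 2 — PE[0][2] acc=44, pass-E 44, pass-S 6

(row, col, cycle) = (0, 2, 2)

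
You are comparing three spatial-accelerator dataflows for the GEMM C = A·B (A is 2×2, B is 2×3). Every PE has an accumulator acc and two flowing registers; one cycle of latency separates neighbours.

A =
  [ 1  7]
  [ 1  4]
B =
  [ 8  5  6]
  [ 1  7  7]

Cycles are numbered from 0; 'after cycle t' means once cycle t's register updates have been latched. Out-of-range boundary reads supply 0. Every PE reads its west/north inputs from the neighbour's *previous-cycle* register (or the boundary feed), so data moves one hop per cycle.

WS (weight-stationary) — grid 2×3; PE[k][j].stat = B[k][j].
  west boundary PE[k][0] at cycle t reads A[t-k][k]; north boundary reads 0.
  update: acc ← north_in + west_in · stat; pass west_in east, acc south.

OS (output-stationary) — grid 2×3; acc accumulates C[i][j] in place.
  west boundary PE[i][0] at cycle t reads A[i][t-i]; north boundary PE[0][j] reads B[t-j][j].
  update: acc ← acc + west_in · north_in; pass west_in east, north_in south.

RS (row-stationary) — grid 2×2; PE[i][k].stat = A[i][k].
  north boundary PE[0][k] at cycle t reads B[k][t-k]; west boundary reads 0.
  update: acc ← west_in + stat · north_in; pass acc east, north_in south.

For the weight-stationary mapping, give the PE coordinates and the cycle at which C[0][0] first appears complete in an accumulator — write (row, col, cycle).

(row, col, cycle) = (1, 0, 1)

WS — PE[1][0] is where C[0][0] collects:
  0: (1,0).acc=0  regs=<0,0>
  1: (1,0).acc=15  regs=<7,15>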